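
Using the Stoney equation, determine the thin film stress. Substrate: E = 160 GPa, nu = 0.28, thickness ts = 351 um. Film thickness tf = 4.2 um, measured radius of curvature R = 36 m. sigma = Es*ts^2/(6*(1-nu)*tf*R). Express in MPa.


Step 1: Compute numerator: Es * ts^2 = 160 * 351^2 = 19712160 (GPa*um^2)
Step 2: Compute denominator (R in um): 6*(1-nu)*tf*R = 6*0.72*4.2*36e6 = 653184000.0 (um^2)
Step 3: sigma (GPa) = 19712160 / 653184000.0 = 3.0179e-02 GPa
Step 4: Convert to MPa (x1000): sigma = 30.2 MPa


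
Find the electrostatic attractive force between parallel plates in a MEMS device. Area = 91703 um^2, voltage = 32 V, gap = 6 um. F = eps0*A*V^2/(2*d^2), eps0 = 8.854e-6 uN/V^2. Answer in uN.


Step 1: Identify parameters.
eps0 = 8.854e-6 uN/V^2, A = 91703 um^2, V = 32 V, d = 6 um
Step 2: Compute V^2 = 32^2 = 1024
Step 3: Compute d^2 = 6^2 = 36
Step 4: F = 0.5 * 8.854e-6 * 91703 * 1024 / 36
F = 11.548 uN


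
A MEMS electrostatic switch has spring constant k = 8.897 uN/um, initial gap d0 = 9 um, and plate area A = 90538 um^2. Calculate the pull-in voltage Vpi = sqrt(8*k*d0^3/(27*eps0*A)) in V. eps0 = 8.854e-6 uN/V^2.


Step 1: Compute numerator: 8 * k * d0^3 = 8 * 8.897 * 9^3 = 51887.304
Step 2: Compute denominator: 27 * eps0 * A = 27 * 8.854e-6 * 90538 = 21.643833
Step 3: Vpi = sqrt(51887.304 / 21.643833)
Vpi = 48.96 V


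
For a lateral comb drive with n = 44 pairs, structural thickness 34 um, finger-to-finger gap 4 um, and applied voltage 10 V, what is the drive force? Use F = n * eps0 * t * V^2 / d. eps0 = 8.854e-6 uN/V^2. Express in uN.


Step 1: Parameters: n=44, eps0=8.854e-6 uN/V^2, t=34 um, V=10 V, d=4 um
Step 2: V^2 = 100
Step 3: F = 44 * 8.854e-6 * 34 * 100 / 4
F = 0.331 uN


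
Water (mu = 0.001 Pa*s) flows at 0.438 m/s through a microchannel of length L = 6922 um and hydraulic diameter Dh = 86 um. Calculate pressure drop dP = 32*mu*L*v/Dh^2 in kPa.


Step 1: Convert to SI: L = 6922e-6 m, Dh = 86e-6 m
Step 2: dP = 32 * 0.001 * 6922e-6 * 0.438 / (86e-6)^2
Step 3: dP = 13117.73 Pa
Step 4: Convert to kPa: dP = 13.12 kPa


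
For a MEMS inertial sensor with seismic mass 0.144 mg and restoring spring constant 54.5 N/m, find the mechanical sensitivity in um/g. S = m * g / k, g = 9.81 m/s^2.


Step 1: Convert mass: m = 0.144 mg = 1.44e-07 kg
Step 2: S = m * g / k = 1.44e-07 * 9.81 / 54.5
Step 3: S = 2.59e-08 m/g
Step 4: Convert to um/g: S = 0.026 um/g


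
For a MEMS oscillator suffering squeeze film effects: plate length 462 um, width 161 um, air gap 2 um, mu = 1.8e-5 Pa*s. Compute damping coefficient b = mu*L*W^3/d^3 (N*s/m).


Step 1: Convert to SI.
L = 462e-6 m, W = 161e-6 m, d = 2e-6 m
Step 2: W^3 = (161e-6)^3 = 4.17e-12 m^3
Step 3: d^3 = (2e-6)^3 = 8.00e-18 m^3
Step 4: b = 1.8e-5 * 462e-6 * 4.17e-12 / 8.00e-18
b = 4.34e-03 N*s/m


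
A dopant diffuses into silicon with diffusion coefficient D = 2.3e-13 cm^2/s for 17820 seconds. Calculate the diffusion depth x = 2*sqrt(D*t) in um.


Step 1: Compute D*t = 2.3e-13 * 17820 = 4.0986e-09 cm^2
Step 2: sqrt(D*t) = 6.402e-05 cm
Step 3: x = 2 * 6.402e-05 cm = 1.2804e-04 cm
Step 4: Convert to um (1 cm = 1e4 um): x = 1.28 um


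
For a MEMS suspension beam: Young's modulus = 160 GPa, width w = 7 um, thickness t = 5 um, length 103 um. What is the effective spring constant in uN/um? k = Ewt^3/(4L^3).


Step 1: Convert E to consistent units (1 GPa = 1000 uN/um^2).
E = 160 GPa = 160000 uN/um^2
Step 2: Compute t^3 = 5^3 = 125
Step 3: Compute L^3 = 103^3 = 1092727
Step 4: k = 160000 * 7 * 125 / (4 * 1092727)
k = 32.03 uN/um


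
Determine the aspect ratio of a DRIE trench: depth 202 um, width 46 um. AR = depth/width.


Step 1: AR = depth / width
Step 2: AR = 202 / 46
AR = 4.4


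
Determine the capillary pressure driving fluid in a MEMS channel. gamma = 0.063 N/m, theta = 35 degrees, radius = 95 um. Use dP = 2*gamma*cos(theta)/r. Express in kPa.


Step 1: cos(35 deg) = 0.8192
Step 2: Convert r to m: r = 95e-6 m
Step 3: dP = 2 * 0.063 * 0.8192 / 95e-6 = 1086.5 Pa
Step 4: Convert Pa to kPa (divide by 1000).
dP = 1.09 kPa


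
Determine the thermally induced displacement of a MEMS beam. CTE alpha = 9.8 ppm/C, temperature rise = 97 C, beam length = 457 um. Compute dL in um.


Step 1: Convert CTE: alpha = 9.8 ppm/C = 9.8e-6 /C
Step 2: dL = 9.8e-6 * 97 * 457
dL = 0.4344 um


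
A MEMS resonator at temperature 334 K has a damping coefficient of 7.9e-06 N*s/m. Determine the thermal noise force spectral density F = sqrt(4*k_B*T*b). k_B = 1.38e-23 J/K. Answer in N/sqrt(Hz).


Step 1: Compute 4 * k_B * T * b
= 4 * 1.38e-23 * 334 * 7.9e-06
= 1.4565e-25 N^2/Hz
Step 2: F_noise = sqrt(1.4565e-25)
F_noise = 3.82e-13 N/sqrt(Hz)


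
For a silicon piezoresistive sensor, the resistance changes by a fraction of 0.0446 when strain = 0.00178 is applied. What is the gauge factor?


Step 1: Identify values.
dR/R = 0.0446, strain = 0.00178
Step 2: GF = (dR/R) / strain = 0.0446 / 0.00178
GF = 25.1


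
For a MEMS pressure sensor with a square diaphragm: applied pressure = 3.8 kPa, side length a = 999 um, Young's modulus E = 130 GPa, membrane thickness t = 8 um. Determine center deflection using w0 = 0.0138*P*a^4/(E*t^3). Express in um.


Step 1: Convert pressure to compatible units (E is in GPa, so P in GPa).
P = 3.8 kPa = 3.8e-6 GPa
Step 2: Compute numerator: 0.0138 * P * a^4.
a^4 = 999^4 = 996005996001
numerator = 0.0138 * 3.8e-6 * 996005996001 = 5.22306e+04
Step 3: Compute denominator: E * t^3 = 130 * 8^3 = 66560
Step 4: w0 = numerator / denominator = 5.22306e+04 / 66560 = 0.7847 um


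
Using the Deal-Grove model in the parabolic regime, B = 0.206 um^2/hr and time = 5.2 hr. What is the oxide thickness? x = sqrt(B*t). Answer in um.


Step 1: Compute B*t = 0.206 * 5.2 = 1.0712
Step 2: x = sqrt(1.0712)
x = 1.035 um


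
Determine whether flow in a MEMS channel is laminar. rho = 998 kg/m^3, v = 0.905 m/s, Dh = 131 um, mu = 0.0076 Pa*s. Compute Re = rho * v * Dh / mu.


Step 1: Convert Dh to meters: Dh = 131e-6 m
Step 2: Re = rho * v * Dh / mu
Re = 998 * 0.905 * 131e-6 / 0.0076
Re = 15.568
Since Re = 15.568 is below ~2300, the flow is laminar.


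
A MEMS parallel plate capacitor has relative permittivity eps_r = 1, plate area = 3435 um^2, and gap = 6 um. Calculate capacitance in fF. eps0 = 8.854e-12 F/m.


Step 1: Convert area to m^2: A = 3435e-12 m^2
Step 2: Convert gap to m: d = 6e-6 m
Step 3: C = eps0 * eps_r * A / d
C = 8.854e-12 * 1 * 3435e-12 / 6e-6
Step 4: Convert to fF (multiply by 1e15).
C = 5.07 fF


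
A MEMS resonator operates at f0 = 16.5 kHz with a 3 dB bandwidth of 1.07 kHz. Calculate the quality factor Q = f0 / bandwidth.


Step 1: Q = f0 / bandwidth
Step 2: Q = 16.5 / 1.07
Q = 15.4


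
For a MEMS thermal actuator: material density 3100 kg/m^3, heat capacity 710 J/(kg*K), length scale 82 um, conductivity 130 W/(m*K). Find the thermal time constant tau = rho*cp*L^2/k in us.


Step 1: Convert L to m: L = 82e-6 m
Step 2: L^2 = (82e-6)^2 = 6.724e-09 m^2
Step 3: tau = 3100 * 710 * 6.724e-09 / 130 = 1.1384249e-04 s
Step 4: Convert to microseconds (multiply by 1e6).
tau = 113.842 us


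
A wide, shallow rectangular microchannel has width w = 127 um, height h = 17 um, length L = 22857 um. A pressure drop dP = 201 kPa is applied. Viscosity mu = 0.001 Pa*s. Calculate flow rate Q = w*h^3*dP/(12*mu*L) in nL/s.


Step 1: Convert all dimensions to SI (meters).
w = 127e-6 m, h = 17e-6 m, L = 22857e-6 m, dP = 201e3 Pa
Step 2: Q = w * h^3 * dP / (12 * mu * L)
Q = 127e-6 * (17e-6)^3 * 201e3 / (12 * 0.001 * 22857e-6) = 4.5724195e-10 m^3/s
Step 3: Convert Q from m^3/s to nL/s (1 m^3 = 1e12 nL, so multiply by 1e12).
Q = 457.242 nL/s


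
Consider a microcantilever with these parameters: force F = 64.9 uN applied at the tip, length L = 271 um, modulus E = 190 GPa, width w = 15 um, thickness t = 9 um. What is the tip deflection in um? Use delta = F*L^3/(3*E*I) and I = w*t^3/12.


Step 1: Calculate the second moment of area.
I = w * t^3 / 12 = 15 * 9^3 / 12 = 911.25 um^4
Step 2: Convert E to consistent units (1 GPa = 1000 uN/um^2).
E = 190 GPa = 190000 uN/um^2
Step 3: Calculate tip deflection.
delta = F * L^3 / (3 * E * I)
delta = 64.9 * 271^3 / (3 * 190000 * 911.25)
delta = 2.4868 um


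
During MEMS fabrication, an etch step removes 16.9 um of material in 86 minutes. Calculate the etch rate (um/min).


Step 1: Etch rate = depth / time
Step 2: rate = 16.9 / 86
rate = 0.197 um/min


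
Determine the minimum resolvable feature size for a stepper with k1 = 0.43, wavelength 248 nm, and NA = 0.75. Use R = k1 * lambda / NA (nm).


Step 1: Identify values: k1 = 0.43, lambda = 248 nm, NA = 0.75
Step 2: R = k1 * lambda / NA
R = 0.43 * 248 / 0.75
R = 142.2 nm


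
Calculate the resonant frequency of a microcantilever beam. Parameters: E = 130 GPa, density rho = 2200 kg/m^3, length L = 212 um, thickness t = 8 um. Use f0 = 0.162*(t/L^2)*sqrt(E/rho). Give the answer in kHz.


Step 1: Convert units to SI.
t_SI = 8e-6 m, L_SI = 212e-6 m
Step 2: Calculate sqrt(E/rho).
sqrt(130e9 / 2200) = 7687.06 m/s
Step 3: Compute f0.
f0 = 0.162 * 8e-6 / (212e-6)^2 * 7687.06 = 221663.2 Hz = 221.66 kHz


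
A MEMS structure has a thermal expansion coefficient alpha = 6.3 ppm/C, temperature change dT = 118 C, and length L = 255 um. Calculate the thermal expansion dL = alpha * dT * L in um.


Step 1: Convert CTE: alpha = 6.3 ppm/C = 6.3e-6 /C
Step 2: dL = 6.3e-6 * 118 * 255
dL = 0.1896 um


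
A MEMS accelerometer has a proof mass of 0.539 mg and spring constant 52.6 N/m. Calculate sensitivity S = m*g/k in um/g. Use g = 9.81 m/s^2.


Step 1: Convert mass: m = 0.539 mg = 5.39e-07 kg
Step 2: S = m * g / k = 5.39e-07 * 9.81 / 52.6
Step 3: S = 1.01e-07 m/g
Step 4: Convert to um/g: S = 0.101 um/g


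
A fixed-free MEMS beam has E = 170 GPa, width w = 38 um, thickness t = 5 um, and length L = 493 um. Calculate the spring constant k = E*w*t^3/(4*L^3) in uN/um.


Step 1: Convert E to consistent units (1 GPa = 1000 uN/um^2).
E = 170 GPa = 170000 uN/um^2
Step 2: Compute t^3 = 5^3 = 125
Step 3: Compute L^3 = 493^3 = 119823157
Step 4: k = 170000 * 38 * 125 / (4 * 119823157)
k = 1.6848 uN/um


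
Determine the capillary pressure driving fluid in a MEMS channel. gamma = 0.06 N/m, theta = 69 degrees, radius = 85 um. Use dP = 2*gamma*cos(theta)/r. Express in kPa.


Step 1: cos(69 deg) = 0.3584
Step 2: Convert r to m: r = 85e-6 m
Step 3: dP = 2 * 0.06 * 0.3584 / 85e-6 = 506.0 Pa
Step 4: Convert Pa to kPa (divide by 1000).
dP = 0.51 kPa


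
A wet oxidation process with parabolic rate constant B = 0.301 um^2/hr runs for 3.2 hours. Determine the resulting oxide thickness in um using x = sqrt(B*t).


Step 1: Compute B*t = 0.301 * 3.2 = 0.9632
Step 2: x = sqrt(0.9632)
x = 0.981 um


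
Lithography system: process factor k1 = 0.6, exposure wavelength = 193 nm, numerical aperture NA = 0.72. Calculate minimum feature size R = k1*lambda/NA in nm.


Step 1: Identify values: k1 = 0.6, lambda = 193 nm, NA = 0.72
Step 2: R = k1 * lambda / NA
R = 0.6 * 193 / 0.72
R = 160.8 nm


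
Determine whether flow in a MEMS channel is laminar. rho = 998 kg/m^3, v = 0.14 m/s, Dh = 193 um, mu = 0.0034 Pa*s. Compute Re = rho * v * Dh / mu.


Step 1: Convert Dh to meters: Dh = 193e-6 m
Step 2: Re = rho * v * Dh / mu
Re = 998 * 0.14 * 193e-6 / 0.0034
Re = 7.931
Since Re = 7.931 is below ~2300, the flow is laminar.


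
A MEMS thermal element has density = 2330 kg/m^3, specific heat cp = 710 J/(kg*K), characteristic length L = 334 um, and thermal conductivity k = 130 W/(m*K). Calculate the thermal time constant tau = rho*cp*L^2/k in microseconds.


Step 1: Convert L to m: L = 334e-6 m
Step 2: L^2 = (334e-6)^2 = 1.11556e-07 m^2
Step 3: tau = 2330 * 710 * 1.11556e-07 / 130 = 1.41959301e-03 s
Step 4: Convert to microseconds (multiply by 1e6).
tau = 1419.593 us


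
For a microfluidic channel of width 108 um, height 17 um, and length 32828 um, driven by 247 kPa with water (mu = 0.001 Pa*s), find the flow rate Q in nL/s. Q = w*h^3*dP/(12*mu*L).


Step 1: Convert all dimensions to SI (meters).
w = 108e-6 m, h = 17e-6 m, L = 32828e-6 m, dP = 247e3 Pa
Step 2: Q = w * h^3 * dP / (12 * mu * L)
Q = 108e-6 * (17e-6)^3 * 247e3 / (12 * 0.001 * 32828e-6) = 3.3269157e-10 m^3/s
Step 3: Convert Q from m^3/s to nL/s (1 m^3 = 1e12 nL, so multiply by 1e12).
Q = 332.692 nL/s


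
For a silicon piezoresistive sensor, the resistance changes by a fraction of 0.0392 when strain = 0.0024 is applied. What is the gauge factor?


Step 1: Identify values.
dR/R = 0.0392, strain = 0.0024
Step 2: GF = (dR/R) / strain = 0.0392 / 0.0024
GF = 16.3


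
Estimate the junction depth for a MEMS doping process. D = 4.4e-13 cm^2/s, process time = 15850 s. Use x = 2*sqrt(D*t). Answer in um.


Step 1: Compute D*t = 4.4e-13 * 15850 = 6.974e-09 cm^2
Step 2: sqrt(D*t) = 8.351e-05 cm
Step 3: x = 2 * 8.351e-05 cm = 1.6702e-04 cm
Step 4: Convert to um (1 cm = 1e4 um): x = 1.67 um


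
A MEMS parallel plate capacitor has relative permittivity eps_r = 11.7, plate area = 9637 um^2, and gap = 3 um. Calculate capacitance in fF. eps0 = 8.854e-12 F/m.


Step 1: Convert area to m^2: A = 9637e-12 m^2
Step 2: Convert gap to m: d = 3e-6 m
Step 3: C = eps0 * eps_r * A / d
C = 8.854e-12 * 11.7 * 9637e-12 / 3e-6
Step 4: Convert to fF (multiply by 1e15).
C = 332.77 fF


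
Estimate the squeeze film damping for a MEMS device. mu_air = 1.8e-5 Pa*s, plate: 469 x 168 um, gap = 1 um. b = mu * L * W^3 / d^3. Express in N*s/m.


Step 1: Convert to SI.
L = 469e-6 m, W = 168e-6 m, d = 1e-6 m
Step 2: W^3 = (168e-6)^3 = 4.74e-12 m^3
Step 3: d^3 = (1e-6)^3 = 1.00e-18 m^3
Step 4: b = 1.8e-5 * 469e-6 * 4.74e-12 / 1.00e-18
b = 4.00e-02 N*s/m


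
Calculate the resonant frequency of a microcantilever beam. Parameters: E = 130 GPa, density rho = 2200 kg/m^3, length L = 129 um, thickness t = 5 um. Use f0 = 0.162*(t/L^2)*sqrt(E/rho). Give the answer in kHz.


Step 1: Convert units to SI.
t_SI = 5e-6 m, L_SI = 129e-6 m
Step 2: Calculate sqrt(E/rho).
sqrt(130e9 / 2200) = 7687.06 m/s
Step 3: Compute f0.
f0 = 0.162 * 5e-6 / (129e-6)^2 * 7687.06 = 374167.3 Hz = 374.17 kHz


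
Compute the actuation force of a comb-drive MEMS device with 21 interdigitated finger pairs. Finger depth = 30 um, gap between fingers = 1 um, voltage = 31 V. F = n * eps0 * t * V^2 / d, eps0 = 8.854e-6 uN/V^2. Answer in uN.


Step 1: Parameters: n=21, eps0=8.854e-6 uN/V^2, t=30 um, V=31 V, d=1 um
Step 2: V^2 = 961
Step 3: F = 21 * 8.854e-6 * 30 * 961 / 1
F = 5.36 uN


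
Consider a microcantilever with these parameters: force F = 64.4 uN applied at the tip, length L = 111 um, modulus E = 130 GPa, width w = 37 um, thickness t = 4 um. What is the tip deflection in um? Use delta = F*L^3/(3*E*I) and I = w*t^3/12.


Step 1: Calculate the second moment of area.
I = w * t^3 / 12 = 37 * 4^3 / 12 = 197.3333 um^4
Step 2: Convert E to consistent units (1 GPa = 1000 uN/um^2).
E = 130 GPa = 130000 uN/um^2
Step 3: Calculate tip deflection.
delta = F * L^3 / (3 * E * I)
delta = 64.4 * 111^3 / (3 * 130000 * 197.3333)
delta = 1.1444 um


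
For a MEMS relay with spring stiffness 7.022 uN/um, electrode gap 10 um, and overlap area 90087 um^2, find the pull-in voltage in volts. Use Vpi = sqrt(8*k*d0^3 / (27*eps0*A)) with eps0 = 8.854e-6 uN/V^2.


Step 1: Compute numerator: 8 * k * d0^3 = 8 * 7.022 * 10^3 = 56176.0
Step 2: Compute denominator: 27 * eps0 * A = 27 * 8.854e-6 * 90087 = 21.536018
Step 3: Vpi = sqrt(56176.0 / 21.536018)
Vpi = 51.07 V


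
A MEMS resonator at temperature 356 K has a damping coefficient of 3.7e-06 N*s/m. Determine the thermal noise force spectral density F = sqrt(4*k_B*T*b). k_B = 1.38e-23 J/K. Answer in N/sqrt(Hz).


Step 1: Compute 4 * k_B * T * b
= 4 * 1.38e-23 * 356 * 3.7e-06
= 7.2709e-26 N^2/Hz
Step 2: F_noise = sqrt(7.2709e-26)
F_noise = 2.70e-13 N/sqrt(Hz)


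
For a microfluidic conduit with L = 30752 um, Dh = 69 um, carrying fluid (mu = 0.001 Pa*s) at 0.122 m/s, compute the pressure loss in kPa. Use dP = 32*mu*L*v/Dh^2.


Step 1: Convert to SI: L = 30752e-6 m, Dh = 69e-6 m
Step 2: dP = 32 * 0.001 * 30752e-6 * 0.122 / (69e-6)^2
Step 3: dP = 25216.51 Pa
Step 4: Convert to kPa: dP = 25.22 kPa


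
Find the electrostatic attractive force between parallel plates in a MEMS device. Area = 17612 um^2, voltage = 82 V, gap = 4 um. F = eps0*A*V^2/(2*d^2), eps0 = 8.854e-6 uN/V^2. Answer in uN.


Step 1: Identify parameters.
eps0 = 8.854e-6 uN/V^2, A = 17612 um^2, V = 82 V, d = 4 um
Step 2: Compute V^2 = 82^2 = 6724
Step 3: Compute d^2 = 4^2 = 16
Step 4: F = 0.5 * 8.854e-6 * 17612 * 6724 / 16
F = 32.766 uN


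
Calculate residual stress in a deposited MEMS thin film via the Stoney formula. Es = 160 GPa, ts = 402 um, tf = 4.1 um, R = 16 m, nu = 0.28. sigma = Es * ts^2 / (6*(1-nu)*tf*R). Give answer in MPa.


Step 1: Compute numerator: Es * ts^2 = 160 * 402^2 = 25856640 (GPa*um^2)
Step 2: Compute denominator (R in um): 6*(1-nu)*tf*R = 6*0.72*4.1*16e6 = 283392000.0 (um^2)
Step 3: sigma (GPa) = 25856640 / 283392000.0 = 9.124e-02 GPa
Step 4: Convert to MPa (x1000): sigma = 91.2 MPa


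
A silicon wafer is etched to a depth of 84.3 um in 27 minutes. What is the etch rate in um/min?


Step 1: Etch rate = depth / time
Step 2: rate = 84.3 / 27
rate = 3.122 um/min


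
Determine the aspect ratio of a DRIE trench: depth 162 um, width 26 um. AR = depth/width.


Step 1: AR = depth / width
Step 2: AR = 162 / 26
AR = 6.2


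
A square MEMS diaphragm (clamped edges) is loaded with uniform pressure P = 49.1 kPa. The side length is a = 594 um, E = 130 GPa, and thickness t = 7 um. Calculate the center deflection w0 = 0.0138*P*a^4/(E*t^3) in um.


Step 1: Convert pressure to compatible units (E is in GPa, so P in GPa).
P = 49.1 kPa = 49.1e-6 GPa
Step 2: Compute numerator: 0.0138 * P * a^4.
a^4 = 594^4 = 124493242896
numerator = 0.0138 * 49.1e-6 * 124493242896 = 8.435413e+04
Step 3: Compute denominator: E * t^3 = 130 * 7^3 = 44590
Step 4: w0 = numerator / denominator = 8.435413e+04 / 44590 = 1.8918 um


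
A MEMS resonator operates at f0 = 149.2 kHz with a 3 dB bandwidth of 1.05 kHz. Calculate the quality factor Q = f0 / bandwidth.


Step 1: Q = f0 / bandwidth
Step 2: Q = 149.2 / 1.05
Q = 142.1


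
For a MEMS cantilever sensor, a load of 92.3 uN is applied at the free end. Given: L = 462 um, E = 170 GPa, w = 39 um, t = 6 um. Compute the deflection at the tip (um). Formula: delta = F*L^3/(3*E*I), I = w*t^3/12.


Step 1: Calculate the second moment of area.
I = w * t^3 / 12 = 39 * 6^3 / 12 = 702.0 um^4
Step 2: Convert E to consistent units (1 GPa = 1000 uN/um^2).
E = 170 GPa = 170000 uN/um^2
Step 3: Calculate tip deflection.
delta = F * L^3 / (3 * E * I)
delta = 92.3 * 462^3 / (3 * 170000 * 702.0)
delta = 25.4226 um


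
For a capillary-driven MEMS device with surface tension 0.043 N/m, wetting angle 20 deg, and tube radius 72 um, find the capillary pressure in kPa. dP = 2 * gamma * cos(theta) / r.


Step 1: cos(20 deg) = 0.9397
Step 2: Convert r to m: r = 72e-6 m
Step 3: dP = 2 * 0.043 * 0.9397 / 72e-6 = 1122.4 Pa
Step 4: Convert Pa to kPa (divide by 1000).
dP = 1.12 kPa


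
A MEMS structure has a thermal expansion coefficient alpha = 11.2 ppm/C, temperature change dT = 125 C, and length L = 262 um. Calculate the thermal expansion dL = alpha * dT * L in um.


Step 1: Convert CTE: alpha = 11.2 ppm/C = 11.2e-6 /C
Step 2: dL = 11.2e-6 * 125 * 262
dL = 0.3668 um


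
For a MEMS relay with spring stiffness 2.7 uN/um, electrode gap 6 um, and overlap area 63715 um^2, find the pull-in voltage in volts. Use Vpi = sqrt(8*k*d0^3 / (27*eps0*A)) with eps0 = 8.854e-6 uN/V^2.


Step 1: Compute numerator: 8 * k * d0^3 = 8 * 2.7 * 6^3 = 4665.6
Step 2: Compute denominator: 27 * eps0 * A = 27 * 8.854e-6 * 63715 = 15.23158
Step 3: Vpi = sqrt(4665.6 / 15.23158)
Vpi = 17.5 V


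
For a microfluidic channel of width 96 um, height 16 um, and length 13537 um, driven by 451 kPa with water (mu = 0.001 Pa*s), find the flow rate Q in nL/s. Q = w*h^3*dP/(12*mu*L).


Step 1: Convert all dimensions to SI (meters).
w = 96e-6 m, h = 16e-6 m, L = 13537e-6 m, dP = 451e3 Pa
Step 2: Q = w * h^3 * dP / (12 * mu * L)
Q = 96e-6 * (16e-6)^3 * 451e3 / (12 * 0.001 * 13537e-6) = 1.09170185e-09 m^3/s
Step 3: Convert Q from m^3/s to nL/s (1 m^3 = 1e12 nL, so multiply by 1e12).
Q = 1091.702 nL/s


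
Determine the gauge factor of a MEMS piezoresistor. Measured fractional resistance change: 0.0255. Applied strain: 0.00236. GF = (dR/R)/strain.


Step 1: Identify values.
dR/R = 0.0255, strain = 0.00236
Step 2: GF = (dR/R) / strain = 0.0255 / 0.00236
GF = 10.8


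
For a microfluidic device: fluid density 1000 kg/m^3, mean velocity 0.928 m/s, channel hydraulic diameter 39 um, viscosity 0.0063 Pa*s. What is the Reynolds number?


Step 1: Convert Dh to meters: Dh = 39e-6 m
Step 2: Re = rho * v * Dh / mu
Re = 1000 * 0.928 * 39e-6 / 0.0063
Re = 5.745


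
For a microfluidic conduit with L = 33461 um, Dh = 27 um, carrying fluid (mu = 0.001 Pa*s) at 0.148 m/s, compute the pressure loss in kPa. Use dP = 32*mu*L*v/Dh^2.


Step 1: Convert to SI: L = 33461e-6 m, Dh = 27e-6 m
Step 2: dP = 32 * 0.001 * 33461e-6 * 0.148 / (27e-6)^2
Step 3: dP = 217381.75 Pa
Step 4: Convert to kPa: dP = 217.38 kPa


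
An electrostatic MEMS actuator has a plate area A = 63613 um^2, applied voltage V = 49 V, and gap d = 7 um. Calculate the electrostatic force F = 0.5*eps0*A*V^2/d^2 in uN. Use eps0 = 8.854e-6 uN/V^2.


Step 1: Identify parameters.
eps0 = 8.854e-6 uN/V^2, A = 63613 um^2, V = 49 V, d = 7 um
Step 2: Compute V^2 = 49^2 = 2401
Step 3: Compute d^2 = 7^2 = 49
Step 4: F = 0.5 * 8.854e-6 * 63613 * 2401 / 49
F = 13.799 uN


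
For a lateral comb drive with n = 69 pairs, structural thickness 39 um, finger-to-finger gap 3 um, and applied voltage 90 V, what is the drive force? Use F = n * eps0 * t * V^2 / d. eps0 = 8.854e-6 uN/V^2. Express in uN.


Step 1: Parameters: n=69, eps0=8.854e-6 uN/V^2, t=39 um, V=90 V, d=3 um
Step 2: V^2 = 8100
Step 3: F = 69 * 8.854e-6 * 39 * 8100 / 3
F = 64.331 uN


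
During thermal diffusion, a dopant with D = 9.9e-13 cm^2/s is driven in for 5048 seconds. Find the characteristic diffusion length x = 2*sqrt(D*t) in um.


Step 1: Compute D*t = 9.9e-13 * 5048 = 4.99752e-09 cm^2
Step 2: sqrt(D*t) = 7.06931e-05 cm
Step 3: x = 2 * 7.06931e-05 cm = 1.413862e-04 cm
Step 4: Convert to um (1 cm = 1e4 um): x = 1.414 um


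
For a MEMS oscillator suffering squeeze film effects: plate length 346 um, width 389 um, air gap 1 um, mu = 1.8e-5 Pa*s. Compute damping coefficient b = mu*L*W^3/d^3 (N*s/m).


Step 1: Convert to SI.
L = 346e-6 m, W = 389e-6 m, d = 1e-6 m
Step 2: W^3 = (389e-6)^3 = 5.89e-11 m^3
Step 3: d^3 = (1e-6)^3 = 1.00e-18 m^3
Step 4: b = 1.8e-5 * 346e-6 * 5.89e-11 / 1.00e-18
b = 3.67e-01 N*s/m


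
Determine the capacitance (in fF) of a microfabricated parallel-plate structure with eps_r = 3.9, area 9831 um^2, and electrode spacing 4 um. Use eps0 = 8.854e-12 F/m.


Step 1: Convert area to m^2: A = 9831e-12 m^2
Step 2: Convert gap to m: d = 4e-6 m
Step 3: C = eps0 * eps_r * A / d
C = 8.854e-12 * 3.9 * 9831e-12 / 4e-6
Step 4: Convert to fF (multiply by 1e15).
C = 84.87 fF


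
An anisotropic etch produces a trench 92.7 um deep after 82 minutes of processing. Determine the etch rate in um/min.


Step 1: Etch rate = depth / time
Step 2: rate = 92.7 / 82
rate = 1.13 um/min


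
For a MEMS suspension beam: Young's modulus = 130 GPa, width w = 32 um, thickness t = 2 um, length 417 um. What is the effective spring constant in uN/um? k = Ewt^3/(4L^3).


Step 1: Convert E to consistent units (1 GPa = 1000 uN/um^2).
E = 130 GPa = 130000 uN/um^2
Step 2: Compute t^3 = 2^3 = 8
Step 3: Compute L^3 = 417^3 = 72511713
Step 4: k = 130000 * 32 * 8 / (4 * 72511713)
k = 0.1147 uN/um


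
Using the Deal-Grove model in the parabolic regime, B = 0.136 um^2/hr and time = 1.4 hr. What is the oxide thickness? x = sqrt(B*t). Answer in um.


Step 1: Compute B*t = 0.136 * 1.4 = 0.1904
Step 2: x = sqrt(0.1904)
x = 0.436 um


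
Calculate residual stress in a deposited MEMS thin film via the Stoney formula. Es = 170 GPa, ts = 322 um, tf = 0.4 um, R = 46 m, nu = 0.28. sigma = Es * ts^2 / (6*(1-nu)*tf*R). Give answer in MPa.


Step 1: Compute numerator: Es * ts^2 = 170 * 322^2 = 17626280 (GPa*um^2)
Step 2: Compute denominator (R in um): 6*(1-nu)*tf*R = 6*0.72*0.4*46e6 = 79488000.0 (um^2)
Step 3: sigma (GPa) = 17626280 / 79488000.0 = 2.21748e-01 GPa
Step 4: Convert to MPa (x1000): sigma = 221.7 MPa


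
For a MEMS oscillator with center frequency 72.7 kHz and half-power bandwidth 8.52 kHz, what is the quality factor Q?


Step 1: Q = f0 / bandwidth
Step 2: Q = 72.7 / 8.52
Q = 8.5


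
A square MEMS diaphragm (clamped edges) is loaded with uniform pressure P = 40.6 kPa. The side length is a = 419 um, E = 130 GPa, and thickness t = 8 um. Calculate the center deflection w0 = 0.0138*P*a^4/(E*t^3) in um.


Step 1: Convert pressure to compatible units (E is in GPa, so P in GPa).
P = 40.6 kPa = 40.6e-6 GPa
Step 2: Compute numerator: 0.0138 * P * a^4.
a^4 = 419^4 = 30821664721
numerator = 0.0138 * 40.6e-6 * 30821664721 = 1.72688e+04
Step 3: Compute denominator: E * t^3 = 130 * 8^3 = 66560
Step 4: w0 = numerator / denominator = 1.72688e+04 / 66560 = 0.2594 um


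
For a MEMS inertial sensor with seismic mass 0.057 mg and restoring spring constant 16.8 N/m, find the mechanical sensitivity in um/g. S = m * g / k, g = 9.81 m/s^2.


Step 1: Convert mass: m = 0.057 mg = 5.70e-08 kg
Step 2: S = m * g / k = 5.70e-08 * 9.81 / 16.8
Step 3: S = 3.33e-08 m/g
Step 4: Convert to um/g: S = 0.033 um/g


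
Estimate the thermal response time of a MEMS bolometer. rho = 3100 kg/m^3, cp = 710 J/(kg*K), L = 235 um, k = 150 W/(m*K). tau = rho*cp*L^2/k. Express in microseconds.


Step 1: Convert L to m: L = 235e-6 m
Step 2: L^2 = (235e-6)^2 = 5.5225e-08 m^2
Step 3: tau = 3100 * 710 * 5.5225e-08 / 150 = 8.1033483e-04 s
Step 4: Convert to microseconds (multiply by 1e6).
tau = 810.335 us


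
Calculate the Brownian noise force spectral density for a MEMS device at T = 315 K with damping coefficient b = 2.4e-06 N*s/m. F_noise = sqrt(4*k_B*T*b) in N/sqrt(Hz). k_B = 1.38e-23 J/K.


Step 1: Compute 4 * k_B * T * b
= 4 * 1.38e-23 * 315 * 2.4e-06
= 4.1731e-26 N^2/Hz
Step 2: F_noise = sqrt(4.1731e-26)
F_noise = 2.04e-13 N/sqrt(Hz)


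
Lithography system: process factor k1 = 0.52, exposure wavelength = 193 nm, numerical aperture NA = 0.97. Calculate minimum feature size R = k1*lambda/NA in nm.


Step 1: Identify values: k1 = 0.52, lambda = 193 nm, NA = 0.97
Step 2: R = k1 * lambda / NA
R = 0.52 * 193 / 0.97
R = 103.5 nm


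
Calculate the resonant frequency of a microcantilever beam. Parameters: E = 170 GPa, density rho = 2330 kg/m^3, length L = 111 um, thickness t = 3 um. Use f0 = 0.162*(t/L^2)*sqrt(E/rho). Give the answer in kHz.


Step 1: Convert units to SI.
t_SI = 3e-6 m, L_SI = 111e-6 m
Step 2: Calculate sqrt(E/rho).
sqrt(170e9 / 2330) = 8541.74 m/s
Step 3: Compute f0.
f0 = 0.162 * 3e-6 / (111e-6)^2 * 8541.74 = 336927.7 Hz = 336.93 kHz


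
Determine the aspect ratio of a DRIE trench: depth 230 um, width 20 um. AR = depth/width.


Step 1: AR = depth / width
Step 2: AR = 230 / 20
AR = 11.5


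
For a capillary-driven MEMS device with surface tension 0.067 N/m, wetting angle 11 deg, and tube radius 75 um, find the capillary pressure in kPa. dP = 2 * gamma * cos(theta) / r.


Step 1: cos(11 deg) = 0.9816
Step 2: Convert r to m: r = 75e-6 m
Step 3: dP = 2 * 0.067 * 0.9816 / 75e-6 = 1753.8 Pa
Step 4: Convert Pa to kPa (divide by 1000).
dP = 1.75 kPa


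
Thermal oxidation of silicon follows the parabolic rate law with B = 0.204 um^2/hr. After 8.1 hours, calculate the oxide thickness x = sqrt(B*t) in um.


Step 1: Compute B*t = 0.204 * 8.1 = 1.6524
Step 2: x = sqrt(1.6524)
x = 1.285 um


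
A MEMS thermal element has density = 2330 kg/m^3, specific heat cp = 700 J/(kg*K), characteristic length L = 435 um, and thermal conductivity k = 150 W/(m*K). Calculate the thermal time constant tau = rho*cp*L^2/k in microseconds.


Step 1: Convert L to m: L = 435e-6 m
Step 2: L^2 = (435e-6)^2 = 1.89225e-07 m^2
Step 3: tau = 2330 * 700 * 1.89225e-07 / 150 = 2.0575065e-03 s
Step 4: Convert to microseconds (multiply by 1e6).
tau = 2057.507 us


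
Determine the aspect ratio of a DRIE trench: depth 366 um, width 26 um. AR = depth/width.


Step 1: AR = depth / width
Step 2: AR = 366 / 26
AR = 14.1


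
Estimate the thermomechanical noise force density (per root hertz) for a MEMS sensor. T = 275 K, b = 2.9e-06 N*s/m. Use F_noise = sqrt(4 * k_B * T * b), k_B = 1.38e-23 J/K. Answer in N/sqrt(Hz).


Step 1: Compute 4 * k_B * T * b
= 4 * 1.38e-23 * 275 * 2.9e-06
= 4.4022e-26 N^2/Hz
Step 2: F_noise = sqrt(4.4022e-26)
F_noise = 2.10e-13 N/sqrt(Hz)


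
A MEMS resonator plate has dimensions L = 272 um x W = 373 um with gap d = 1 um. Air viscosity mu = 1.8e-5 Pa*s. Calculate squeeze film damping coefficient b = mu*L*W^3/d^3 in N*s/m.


Step 1: Convert to SI.
L = 272e-6 m, W = 373e-6 m, d = 1e-6 m
Step 2: W^3 = (373e-6)^3 = 5.19e-11 m^3
Step 3: d^3 = (1e-6)^3 = 1.00e-18 m^3
Step 4: b = 1.8e-5 * 272e-6 * 5.19e-11 / 1.00e-18
b = 2.54e-01 N*s/m


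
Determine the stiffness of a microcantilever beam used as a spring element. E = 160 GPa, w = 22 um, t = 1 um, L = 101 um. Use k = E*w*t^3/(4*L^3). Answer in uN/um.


Step 1: Convert E to consistent units (1 GPa = 1000 uN/um^2).
E = 160 GPa = 160000 uN/um^2
Step 2: Compute t^3 = 1^3 = 1
Step 3: Compute L^3 = 101^3 = 1030301
Step 4: k = 160000 * 22 * 1 / (4 * 1030301)
k = 0.8541 uN/um


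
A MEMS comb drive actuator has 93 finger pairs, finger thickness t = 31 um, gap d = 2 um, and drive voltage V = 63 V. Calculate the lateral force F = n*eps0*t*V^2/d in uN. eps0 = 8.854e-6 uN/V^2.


Step 1: Parameters: n=93, eps0=8.854e-6 uN/V^2, t=31 um, V=63 V, d=2 um
Step 2: V^2 = 3969
Step 3: F = 93 * 8.854e-6 * 31 * 3969 / 2
F = 50.657 uN


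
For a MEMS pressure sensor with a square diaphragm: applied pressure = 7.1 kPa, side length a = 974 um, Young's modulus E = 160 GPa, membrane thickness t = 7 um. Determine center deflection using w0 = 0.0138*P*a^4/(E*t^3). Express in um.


Step 1: Convert pressure to compatible units (E is in GPa, so P in GPa).
P = 7.1 kPa = 7.1e-6 GPa
Step 2: Compute numerator: 0.0138 * P * a^4.
a^4 = 974^4 = 899986152976
numerator = 0.0138 * 7.1e-6 * 899986152976 = 8.818064e+04
Step 3: Compute denominator: E * t^3 = 160 * 7^3 = 54880
Step 4: w0 = numerator / denominator = 8.818064e+04 / 54880 = 1.6068 um


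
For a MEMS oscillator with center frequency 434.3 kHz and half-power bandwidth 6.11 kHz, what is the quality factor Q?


Step 1: Q = f0 / bandwidth
Step 2: Q = 434.3 / 6.11
Q = 71.1


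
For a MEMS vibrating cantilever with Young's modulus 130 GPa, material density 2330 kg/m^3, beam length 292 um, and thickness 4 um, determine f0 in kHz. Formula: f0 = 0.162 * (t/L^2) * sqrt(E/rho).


Step 1: Convert units to SI.
t_SI = 4e-6 m, L_SI = 292e-6 m
Step 2: Calculate sqrt(E/rho).
sqrt(130e9 / 2330) = 7469.54 m/s
Step 3: Compute f0.
f0 = 0.162 * 4e-6 / (292e-6)^2 * 7469.54 = 56767.9 Hz = 56.77 kHz


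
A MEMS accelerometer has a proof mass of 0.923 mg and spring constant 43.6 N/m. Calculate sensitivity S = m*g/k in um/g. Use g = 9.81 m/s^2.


Step 1: Convert mass: m = 0.923 mg = 9.23e-07 kg
Step 2: S = m * g / k = 9.23e-07 * 9.81 / 43.6
Step 3: S = 2.08e-07 m/g
Step 4: Convert to um/g: S = 0.208 um/g


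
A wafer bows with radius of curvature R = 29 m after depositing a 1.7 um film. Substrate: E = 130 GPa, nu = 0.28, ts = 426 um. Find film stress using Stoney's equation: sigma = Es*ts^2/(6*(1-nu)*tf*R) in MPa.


Step 1: Compute numerator: Es * ts^2 = 130 * 426^2 = 23591880 (GPa*um^2)
Step 2: Compute denominator (R in um): 6*(1-nu)*tf*R = 6*0.72*1.7*29e6 = 212976000.0 (um^2)
Step 3: sigma (GPa) = 23591880 / 212976000.0 = 1.10772e-01 GPa
Step 4: Convert to MPa (x1000): sigma = 110.8 MPa


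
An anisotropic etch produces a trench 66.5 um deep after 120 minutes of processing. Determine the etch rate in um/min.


Step 1: Etch rate = depth / time
Step 2: rate = 66.5 / 120
rate = 0.554 um/min


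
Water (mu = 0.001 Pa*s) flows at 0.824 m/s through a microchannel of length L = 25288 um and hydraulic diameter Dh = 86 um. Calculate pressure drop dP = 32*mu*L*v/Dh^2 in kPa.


Step 1: Convert to SI: L = 25288e-6 m, Dh = 86e-6 m
Step 2: dP = 32 * 0.001 * 25288e-6 * 0.824 / (86e-6)^2
Step 3: dP = 90156.03 Pa
Step 4: Convert to kPa: dP = 90.16 kPa


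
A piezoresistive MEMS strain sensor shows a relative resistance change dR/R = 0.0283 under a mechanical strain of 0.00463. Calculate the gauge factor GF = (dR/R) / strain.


Step 1: Identify values.
dR/R = 0.0283, strain = 0.00463
Step 2: GF = (dR/R) / strain = 0.0283 / 0.00463
GF = 6.1


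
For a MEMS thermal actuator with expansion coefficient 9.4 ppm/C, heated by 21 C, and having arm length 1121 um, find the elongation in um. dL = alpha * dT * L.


Step 1: Convert CTE: alpha = 9.4 ppm/C = 9.4e-6 /C
Step 2: dL = 9.4e-6 * 21 * 1121
dL = 0.2213 um


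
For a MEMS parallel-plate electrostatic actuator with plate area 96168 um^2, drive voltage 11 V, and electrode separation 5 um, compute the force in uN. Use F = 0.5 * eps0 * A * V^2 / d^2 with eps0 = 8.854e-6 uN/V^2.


Step 1: Identify parameters.
eps0 = 8.854e-6 uN/V^2, A = 96168 um^2, V = 11 V, d = 5 um
Step 2: Compute V^2 = 11^2 = 121
Step 3: Compute d^2 = 5^2 = 25
Step 4: F = 0.5 * 8.854e-6 * 96168 * 121 / 25
F = 2.061 uN


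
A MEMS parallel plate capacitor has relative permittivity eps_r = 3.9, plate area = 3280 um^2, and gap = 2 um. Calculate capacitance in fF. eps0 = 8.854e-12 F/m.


Step 1: Convert area to m^2: A = 3280e-12 m^2
Step 2: Convert gap to m: d = 2e-6 m
Step 3: C = eps0 * eps_r * A / d
C = 8.854e-12 * 3.9 * 3280e-12 / 2e-6
Step 4: Convert to fF (multiply by 1e15).
C = 56.63 fF


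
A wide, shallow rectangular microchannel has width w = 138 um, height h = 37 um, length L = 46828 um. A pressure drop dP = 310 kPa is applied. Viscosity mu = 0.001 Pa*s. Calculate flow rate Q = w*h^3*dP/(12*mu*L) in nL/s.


Step 1: Convert all dimensions to SI (meters).
w = 138e-6 m, h = 37e-6 m, L = 46828e-6 m, dP = 310e3 Pa
Step 2: Q = w * h^3 * dP / (12 * mu * L)
Q = 138e-6 * (37e-6)^3 * 310e3 / (12 * 0.001 * 46828e-6) = 3.85619597e-09 m^3/s
Step 3: Convert Q from m^3/s to nL/s (1 m^3 = 1e12 nL, so multiply by 1e12).
Q = 3856.196 nL/s


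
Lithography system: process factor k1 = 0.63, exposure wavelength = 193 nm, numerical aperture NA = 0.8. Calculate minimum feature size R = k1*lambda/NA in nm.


Step 1: Identify values: k1 = 0.63, lambda = 193 nm, NA = 0.8
Step 2: R = k1 * lambda / NA
R = 0.63 * 193 / 0.8
R = 152.0 nm


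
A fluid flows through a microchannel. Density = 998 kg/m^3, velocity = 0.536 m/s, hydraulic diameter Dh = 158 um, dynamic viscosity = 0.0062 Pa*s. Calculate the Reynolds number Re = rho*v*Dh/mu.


Step 1: Convert Dh to meters: Dh = 158e-6 m
Step 2: Re = rho * v * Dh / mu
Re = 998 * 0.536 * 158e-6 / 0.0062
Re = 13.632


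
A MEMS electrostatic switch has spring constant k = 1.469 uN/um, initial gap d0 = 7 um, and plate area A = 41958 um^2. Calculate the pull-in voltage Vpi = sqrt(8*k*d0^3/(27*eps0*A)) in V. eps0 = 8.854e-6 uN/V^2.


Step 1: Compute numerator: 8 * k * d0^3 = 8 * 1.469 * 7^3 = 4030.936
Step 2: Compute denominator: 27 * eps0 * A = 27 * 8.854e-6 * 41958 = 10.030396
Step 3: Vpi = sqrt(4030.936 / 10.030396)
Vpi = 20.05 V


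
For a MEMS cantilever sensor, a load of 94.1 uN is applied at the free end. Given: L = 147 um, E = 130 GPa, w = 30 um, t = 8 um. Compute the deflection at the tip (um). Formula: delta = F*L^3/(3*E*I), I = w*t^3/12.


Step 1: Calculate the second moment of area.
I = w * t^3 / 12 = 30 * 8^3 / 12 = 1280.0 um^4
Step 2: Convert E to consistent units (1 GPa = 1000 uN/um^2).
E = 130 GPa = 130000 uN/um^2
Step 3: Calculate tip deflection.
delta = F * L^3 / (3 * E * I)
delta = 94.1 * 147^3 / (3 * 130000 * 1280.0)
delta = 0.5988 um


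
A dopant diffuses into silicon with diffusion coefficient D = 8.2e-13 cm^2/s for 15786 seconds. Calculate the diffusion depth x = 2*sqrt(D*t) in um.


Step 1: Compute D*t = 8.2e-13 * 15786 = 1.294452e-08 cm^2
Step 2: sqrt(D*t) = 1.13774e-04 cm
Step 3: x = 2 * 1.13774e-04 cm = 2.27548e-04 cm
Step 4: Convert to um (1 cm = 1e4 um): x = 2.275 um


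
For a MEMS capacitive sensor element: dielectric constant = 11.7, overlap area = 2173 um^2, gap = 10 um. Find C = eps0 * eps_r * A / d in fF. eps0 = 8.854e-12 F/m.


Step 1: Convert area to m^2: A = 2173e-12 m^2
Step 2: Convert gap to m: d = 10e-6 m
Step 3: C = eps0 * eps_r * A / d
C = 8.854e-12 * 11.7 * 2173e-12 / 10e-6
Step 4: Convert to fF (multiply by 1e15).
C = 22.51 fF


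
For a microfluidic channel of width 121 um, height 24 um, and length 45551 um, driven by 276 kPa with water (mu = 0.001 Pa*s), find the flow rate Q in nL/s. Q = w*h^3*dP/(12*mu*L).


Step 1: Convert all dimensions to SI (meters).
w = 121e-6 m, h = 24e-6 m, L = 45551e-6 m, dP = 276e3 Pa
Step 2: Q = w * h^3 * dP / (12 * mu * L)
Q = 121e-6 * (24e-6)^3 * 276e3 / (12 * 0.001 * 45551e-6) = 8.4459599e-10 m^3/s
Step 3: Convert Q from m^3/s to nL/s (1 m^3 = 1e12 nL, so multiply by 1e12).
Q = 844.596 nL/s


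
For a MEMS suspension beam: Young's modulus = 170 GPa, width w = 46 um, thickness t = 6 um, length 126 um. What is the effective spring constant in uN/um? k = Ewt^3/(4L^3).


Step 1: Convert E to consistent units (1 GPa = 1000 uN/um^2).
E = 170 GPa = 170000 uN/um^2
Step 2: Compute t^3 = 6^3 = 216
Step 3: Compute L^3 = 126^3 = 2000376
Step 4: k = 170000 * 46 * 216 / (4 * 2000376)
k = 211.1003 uN/um


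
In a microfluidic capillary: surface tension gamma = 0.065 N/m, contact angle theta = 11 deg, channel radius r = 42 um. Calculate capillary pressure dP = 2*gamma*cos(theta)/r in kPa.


Step 1: cos(11 deg) = 0.9816
Step 2: Convert r to m: r = 42e-6 m
Step 3: dP = 2 * 0.065 * 0.9816 / 42e-6 = 3038.3 Pa
Step 4: Convert Pa to kPa (divide by 1000).
dP = 3.04 kPa


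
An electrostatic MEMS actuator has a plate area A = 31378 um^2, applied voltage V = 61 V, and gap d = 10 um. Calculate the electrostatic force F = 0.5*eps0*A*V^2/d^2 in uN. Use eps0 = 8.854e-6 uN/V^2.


Step 1: Identify parameters.
eps0 = 8.854e-6 uN/V^2, A = 31378 um^2, V = 61 V, d = 10 um
Step 2: Compute V^2 = 61^2 = 3721
Step 3: Compute d^2 = 10^2 = 100
Step 4: F = 0.5 * 8.854e-6 * 31378 * 3721 / 100
F = 5.169 uN


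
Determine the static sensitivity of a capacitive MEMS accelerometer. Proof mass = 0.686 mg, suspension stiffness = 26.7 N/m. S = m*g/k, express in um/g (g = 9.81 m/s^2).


Step 1: Convert mass: m = 0.686 mg = 6.86e-07 kg
Step 2: S = m * g / k = 6.86e-07 * 9.81 / 26.7
Step 3: S = 2.52e-07 m/g
Step 4: Convert to um/g: S = 0.252 um/g


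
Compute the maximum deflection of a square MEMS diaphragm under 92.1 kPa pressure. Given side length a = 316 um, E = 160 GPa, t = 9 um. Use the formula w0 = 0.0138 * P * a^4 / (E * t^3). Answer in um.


Step 1: Convert pressure to compatible units (E is in GPa, so P in GPa).
P = 92.1 kPa = 92.1e-6 GPa
Step 2: Compute numerator: 0.0138 * P * a^4.
a^4 = 316^4 = 9971220736
numerator = 0.0138 * 92.1e-6 * 9971220736 = 1.26732e+04
Step 3: Compute denominator: E * t^3 = 160 * 9^3 = 116640
Step 4: w0 = numerator / denominator = 1.26732e+04 / 116640 = 0.1087 um


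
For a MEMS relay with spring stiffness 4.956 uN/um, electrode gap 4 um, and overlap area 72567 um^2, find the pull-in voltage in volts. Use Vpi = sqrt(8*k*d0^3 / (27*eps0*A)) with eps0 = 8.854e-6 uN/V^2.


Step 1: Compute numerator: 8 * k * d0^3 = 8 * 4.956 * 4^3 = 2537.472
Step 2: Compute denominator: 27 * eps0 * A = 27 * 8.854e-6 * 72567 = 17.347722
Step 3: Vpi = sqrt(2537.472 / 17.347722)
Vpi = 12.09 V


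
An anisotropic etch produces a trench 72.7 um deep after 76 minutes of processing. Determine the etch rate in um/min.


Step 1: Etch rate = depth / time
Step 2: rate = 72.7 / 76
rate = 0.957 um/min
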